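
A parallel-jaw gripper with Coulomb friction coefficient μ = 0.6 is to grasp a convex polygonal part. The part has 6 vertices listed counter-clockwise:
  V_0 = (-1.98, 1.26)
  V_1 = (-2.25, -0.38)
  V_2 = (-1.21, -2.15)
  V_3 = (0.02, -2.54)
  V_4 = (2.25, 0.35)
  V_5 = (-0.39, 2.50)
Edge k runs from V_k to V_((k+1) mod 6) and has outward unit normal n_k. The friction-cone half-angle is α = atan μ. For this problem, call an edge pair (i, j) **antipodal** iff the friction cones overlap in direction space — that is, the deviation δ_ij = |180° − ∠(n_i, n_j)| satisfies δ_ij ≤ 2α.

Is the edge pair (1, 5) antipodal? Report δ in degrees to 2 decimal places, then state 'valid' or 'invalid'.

δ = 97.51°, invalid

α = atan 0.6 = 30.96°;  2α = 61.93°
edge 1: e_1 = (+1.04, -1.77);  n_1 = (-0.8622, -0.5066)
edge 5: e_5 = (-1.59, -1.24);  n_5 = (-0.6150, +0.7886)
∠(n_1, n_5) = 82.49°
δ = |180° − 82.49°| = 97.51°
97.51° > 2α = 61.93°  →  invalid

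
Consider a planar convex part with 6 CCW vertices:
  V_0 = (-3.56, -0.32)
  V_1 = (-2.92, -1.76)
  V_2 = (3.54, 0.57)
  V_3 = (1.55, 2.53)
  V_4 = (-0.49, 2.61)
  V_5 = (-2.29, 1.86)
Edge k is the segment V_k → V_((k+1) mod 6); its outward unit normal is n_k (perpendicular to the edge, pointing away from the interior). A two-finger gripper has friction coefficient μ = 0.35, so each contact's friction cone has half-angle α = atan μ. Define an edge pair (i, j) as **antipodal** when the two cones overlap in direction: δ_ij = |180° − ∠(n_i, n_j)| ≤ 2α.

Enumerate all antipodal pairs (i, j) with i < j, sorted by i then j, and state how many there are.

α = atan 0.35 = 19.29°;  2α = 38.58°
n_0 = (-0.9138, -0.4061)
n_1 = (+0.3393, -0.9407)
n_2 = (+0.7017, +0.7125)
n_3 = (+0.0392, +0.9992)
n_4 = (-0.3846, +0.9231)
n_5 = (-0.8641, +0.5034)
  (0,1): δ = 94.13°  ·
  (0,2): δ = 21.47°  ✓
  (0,3): δ = 63.79°  ·
  (0,4): δ = 88.66°  ·
  (0,5): δ = 125.81°  ·
  (1,2): δ = 64.40°  ·
  (1,3): δ = 22.08°  ✓
  (1,4): δ = 2.79°  ✓
  (1,5): δ = 39.94°  ·
  (2,3): δ = 137.68°  ·
  (2,4): δ = 112.82°  ·
  (2,5): δ = 75.66°  ·
  (3,4): δ = 155.13°  ·
  (3,5): δ = 117.98°  ·
  (4,5): δ = 142.84°  ·
antipodal pairs: 3

count = 3; pairs: (0,2), (1,3), (1,4)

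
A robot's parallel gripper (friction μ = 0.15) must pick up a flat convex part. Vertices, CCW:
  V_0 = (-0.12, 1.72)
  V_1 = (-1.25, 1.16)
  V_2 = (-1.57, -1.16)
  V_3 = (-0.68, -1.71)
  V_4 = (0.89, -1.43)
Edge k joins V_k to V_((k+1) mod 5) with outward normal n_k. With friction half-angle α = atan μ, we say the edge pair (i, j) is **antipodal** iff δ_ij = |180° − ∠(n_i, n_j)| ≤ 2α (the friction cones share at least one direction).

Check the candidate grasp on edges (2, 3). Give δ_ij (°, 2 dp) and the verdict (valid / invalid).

α = atan 0.15 = 8.53°;  2α = 17.06°
edge 2: e_2 = (+0.89, -0.55);  n_2 = (-0.5257, -0.8507)
edge 3: e_3 = (+1.57, +0.28);  n_3 = (+0.1756, -0.9845)
∠(n_2, n_3) = 41.83°
δ = |180° − 41.83°| = 138.17°
138.17° > 2α = 17.06°  →  invalid

δ = 138.17°, invalid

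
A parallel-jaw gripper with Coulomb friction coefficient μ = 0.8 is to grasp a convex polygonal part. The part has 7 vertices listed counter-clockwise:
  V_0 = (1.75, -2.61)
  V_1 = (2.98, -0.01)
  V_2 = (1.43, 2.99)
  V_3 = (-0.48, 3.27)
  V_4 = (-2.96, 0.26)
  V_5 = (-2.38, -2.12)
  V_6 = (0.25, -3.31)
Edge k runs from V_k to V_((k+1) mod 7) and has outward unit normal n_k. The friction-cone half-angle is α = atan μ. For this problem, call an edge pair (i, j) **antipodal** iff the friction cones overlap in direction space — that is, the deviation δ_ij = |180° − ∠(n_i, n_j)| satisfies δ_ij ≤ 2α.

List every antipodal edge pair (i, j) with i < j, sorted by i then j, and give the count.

α = atan 0.8 = 38.66°;  2α = 77.32°
n_0 = (+0.9040, -0.4276)
n_1 = (+0.8884, +0.4590)
n_2 = (+0.1450, +0.9894)
n_3 = (-0.7718, +0.6359)
n_4 = (-0.9716, -0.2368)
n_5 = (-0.4122, -0.9111)
n_6 = (+0.4229, -0.9062)
  (0,1): δ = 127.36°  ·
  (0,2): δ = 73.02°  ✓
  (0,3): δ = 14.17°  ✓
  (0,4): δ = 39.01°  ✓
  (0,5): δ = 90.97°  ·
  (0,6): δ = 140.33°  ·
  (1,2): δ = 125.66°  ·
  (1,3): δ = 66.81°  ✓
  (1,4): δ = 13.63°  ✓
  (1,5): δ = 38.33°  ✓
  (1,6): δ = 87.69°  ·
  (2,3): δ = 121.15°  ·
  (2,4): δ = 67.96°  ✓
  (2,5): δ = 16.01°  ✓
  (2,6): δ = 33.36°  ✓
  (3,4): δ = 126.82°  ·
  (3,5): δ = 74.86°  ✓
  (3,6): δ = 25.50°  ✓
  (4,5): δ = 128.04°  ·
  (4,6): δ = 78.68°  ·
  (5,6): δ = 130.64°  ·
antipodal pairs: 11

count = 11; pairs: (0,2), (0,3), (0,4), (1,3), (1,4), (1,5), (2,4), (2,5), (2,6), (3,5), (3,6)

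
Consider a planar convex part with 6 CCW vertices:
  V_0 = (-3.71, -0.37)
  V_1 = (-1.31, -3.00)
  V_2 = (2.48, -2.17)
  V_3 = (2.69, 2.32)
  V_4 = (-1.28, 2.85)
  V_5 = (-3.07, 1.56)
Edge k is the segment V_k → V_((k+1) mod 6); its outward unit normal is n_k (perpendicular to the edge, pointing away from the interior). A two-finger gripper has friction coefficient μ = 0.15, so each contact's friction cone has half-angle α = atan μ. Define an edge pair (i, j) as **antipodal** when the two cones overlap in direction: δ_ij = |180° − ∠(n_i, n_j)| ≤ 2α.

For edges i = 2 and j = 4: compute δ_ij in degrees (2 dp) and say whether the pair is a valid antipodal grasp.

δ = 51.54°, invalid

α = atan 0.15 = 8.53°;  2α = 17.06°
edge 2: e_2 = (+0.21, +4.49);  n_2 = (+0.9989, -0.0467)
edge 4: e_4 = (-1.79, -1.29);  n_4 = (-0.5847, +0.8113)
∠(n_2, n_4) = 128.46°
δ = |180° − 128.46°| = 51.54°
51.54° > 2α = 17.06°  →  invalid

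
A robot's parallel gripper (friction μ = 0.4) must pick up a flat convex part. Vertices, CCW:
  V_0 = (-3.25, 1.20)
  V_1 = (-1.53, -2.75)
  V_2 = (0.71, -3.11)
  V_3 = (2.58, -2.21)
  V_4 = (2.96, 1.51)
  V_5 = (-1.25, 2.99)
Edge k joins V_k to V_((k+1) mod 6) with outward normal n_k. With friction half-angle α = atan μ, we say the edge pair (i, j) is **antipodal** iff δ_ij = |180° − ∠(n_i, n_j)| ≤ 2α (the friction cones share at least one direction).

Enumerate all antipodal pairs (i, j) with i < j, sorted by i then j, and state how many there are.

α = atan 0.4 = 21.80°;  2α = 43.60°
n_0 = (-0.9168, -0.3992)
n_1 = (-0.1587, -0.9873)
n_2 = (+0.4337, -0.9011)
n_3 = (+0.9948, -0.1016)
n_4 = (+0.3316, +0.9434)
n_5 = (-0.6669, +0.7451)
  (0,1): δ = 122.66°  ·
  (0,2): δ = 87.83°  ·
  (0,3): δ = 29.36°  ✓
  (0,4): δ = 47.10°  ·
  (0,5): δ = 108.30°  ·
  (1,2): δ = 145.17°  ·
  (1,3): δ = 86.70°  ·
  (1,4): δ = 10.24°  ✓
  (1,5): δ = 50.96°  ·
  (2,3): δ = 121.53°  ·
  (2,4): δ = 45.07°  ·
  (2,5): δ = 16.13°  ✓
  (3,4): δ = 103.54°  ·
  (3,5): δ = 42.34°  ✓
  (4,5): δ = 118.80°  ·
antipodal pairs: 4

count = 4; pairs: (0,3), (1,4), (2,5), (3,5)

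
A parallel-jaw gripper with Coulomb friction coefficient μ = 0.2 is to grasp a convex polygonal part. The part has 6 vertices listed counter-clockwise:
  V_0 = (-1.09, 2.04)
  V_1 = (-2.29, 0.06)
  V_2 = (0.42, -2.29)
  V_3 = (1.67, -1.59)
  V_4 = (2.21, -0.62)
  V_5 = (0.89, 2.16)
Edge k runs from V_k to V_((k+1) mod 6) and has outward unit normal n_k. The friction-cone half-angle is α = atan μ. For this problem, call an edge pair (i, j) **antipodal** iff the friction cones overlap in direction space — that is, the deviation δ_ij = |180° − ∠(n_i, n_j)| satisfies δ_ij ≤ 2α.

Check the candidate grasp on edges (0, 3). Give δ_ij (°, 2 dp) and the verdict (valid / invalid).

α = atan 0.2 = 11.31°;  2α = 22.62°
edge 0: e_0 = (-1.20, -1.98);  n_0 = (-0.8552, +0.5183)
edge 3: e_3 = (+0.54, +0.97);  n_3 = (+0.8737, -0.4864)
∠(n_0, n_3) = 177.89°
δ = |180° − 177.89°| = 2.11°
2.11° ≤ 2α = 22.62°  →  valid

δ = 2.11°, valid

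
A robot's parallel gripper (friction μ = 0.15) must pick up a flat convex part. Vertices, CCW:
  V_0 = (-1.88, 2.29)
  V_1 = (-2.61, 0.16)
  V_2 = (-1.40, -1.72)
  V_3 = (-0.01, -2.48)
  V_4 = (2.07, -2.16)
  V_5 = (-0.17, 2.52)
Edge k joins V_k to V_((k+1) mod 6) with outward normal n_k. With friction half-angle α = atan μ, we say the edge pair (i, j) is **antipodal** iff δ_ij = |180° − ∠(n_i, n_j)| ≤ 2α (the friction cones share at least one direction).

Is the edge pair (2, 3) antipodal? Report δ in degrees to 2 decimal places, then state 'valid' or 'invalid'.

δ = 142.59°, invalid

α = atan 0.15 = 8.53°;  2α = 17.06°
edge 2: e_2 = (+1.39, -0.76);  n_2 = (-0.4797, -0.8774)
edge 3: e_3 = (+2.08, +0.32);  n_3 = (+0.1521, -0.9884)
∠(n_2, n_3) = 37.41°
δ = |180° − 37.41°| = 142.59°
142.59° > 2α = 17.06°  →  invalid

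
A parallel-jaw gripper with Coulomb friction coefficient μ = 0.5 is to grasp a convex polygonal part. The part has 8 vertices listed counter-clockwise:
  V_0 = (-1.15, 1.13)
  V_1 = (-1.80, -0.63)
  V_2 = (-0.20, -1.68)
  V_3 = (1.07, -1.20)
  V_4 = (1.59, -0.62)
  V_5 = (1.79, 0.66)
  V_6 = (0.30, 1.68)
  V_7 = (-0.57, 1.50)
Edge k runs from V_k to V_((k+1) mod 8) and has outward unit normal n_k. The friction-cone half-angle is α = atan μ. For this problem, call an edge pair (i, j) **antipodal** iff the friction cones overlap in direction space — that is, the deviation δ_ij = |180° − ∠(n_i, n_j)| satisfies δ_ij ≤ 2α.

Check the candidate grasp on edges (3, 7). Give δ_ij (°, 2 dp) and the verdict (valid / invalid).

α = atan 0.5 = 26.57°;  2α = 53.13°
edge 3: e_3 = (+0.52, +0.58);  n_3 = (+0.7446, -0.6675)
edge 7: e_7 = (-0.58, -0.37);  n_7 = (-0.5378, +0.8431)
∠(n_3, n_7) = 164.41°
δ = |180° − 164.41°| = 15.59°
15.59° ≤ 2α = 53.13°  →  valid

δ = 15.59°, valid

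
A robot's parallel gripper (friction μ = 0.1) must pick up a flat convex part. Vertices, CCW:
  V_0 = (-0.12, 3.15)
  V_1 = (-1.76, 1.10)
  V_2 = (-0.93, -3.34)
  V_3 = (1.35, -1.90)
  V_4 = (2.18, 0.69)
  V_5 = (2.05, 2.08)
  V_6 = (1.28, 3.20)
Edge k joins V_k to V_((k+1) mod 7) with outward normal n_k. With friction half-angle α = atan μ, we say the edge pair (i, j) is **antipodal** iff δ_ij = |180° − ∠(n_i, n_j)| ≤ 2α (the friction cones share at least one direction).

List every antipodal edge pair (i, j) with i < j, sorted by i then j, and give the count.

count = 1; pairs: (1,4)

α = atan 0.1 = 5.71°;  2α = 11.42°
n_0 = (-0.7809, +0.6247)
n_1 = (-0.9830, -0.1838)
n_2 = (+0.5340, -0.8455)
n_3 = (+0.9523, -0.3052)
n_4 = (+0.9957, +0.0931)
n_5 = (+0.8240, +0.5665)
n_6 = (-0.0357, +0.9994)
  (0,1): δ = 130.75°  ·
  (0,2): δ = 19.06°  ·
  (0,3): δ = 20.89°  ·
  (0,4): δ = 44.00°  ·
  (0,5): δ = 73.17°  ·
  (0,6): δ = 130.71°  ·
  (1,2): δ = 68.31°  ·
  (1,3): δ = 28.36°  ·
  (1,4): δ = 5.25°  ✓
  (1,5): δ = 23.92°  ·
  (1,6): δ = 81.46°  ·
  (2,3): δ = 140.04°  ·
  (2,4): δ = 116.93°  ·
  (2,5): δ = 87.77°  ·
  (2,6): δ = 30.23°  ·
  (3,4): δ = 156.89°  ·
  (3,5): δ = 127.72°  ·
  (3,6): δ = 70.19°  ·
  (4,5): δ = 150.83°  ·
  (4,6): δ = 93.30°  ·
  (5,6): δ = 122.46°  ·
antipodal pairs: 1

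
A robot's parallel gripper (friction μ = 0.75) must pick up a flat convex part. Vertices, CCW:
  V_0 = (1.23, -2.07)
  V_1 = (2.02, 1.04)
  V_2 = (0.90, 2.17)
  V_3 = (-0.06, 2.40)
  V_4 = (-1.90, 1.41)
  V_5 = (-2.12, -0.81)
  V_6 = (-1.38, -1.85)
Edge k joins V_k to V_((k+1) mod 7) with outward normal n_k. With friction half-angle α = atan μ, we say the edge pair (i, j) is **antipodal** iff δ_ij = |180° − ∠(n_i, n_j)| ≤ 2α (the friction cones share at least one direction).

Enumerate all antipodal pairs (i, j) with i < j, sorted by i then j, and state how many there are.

α = atan 0.75 = 36.87°;  2α = 73.74°
n_0 = (+0.9692, -0.2462)
n_1 = (+0.7102, +0.7040)
n_2 = (+0.2330, +0.9725)
n_3 = (-0.4738, +0.8806)
n_4 = (-0.9951, +0.0986)
n_5 = (-0.8148, -0.5798)
n_6 = (-0.0840, -0.9965)
  (0,1): δ = 121.00°  ·
  (0,2): δ = 89.22°  ·
  (0,3): δ = 47.47°  ✓
  (0,4): δ = 8.59°  ✓
  (0,5): δ = 49.69°  ✓
  (0,6): δ = 99.43°  ·
  (1,2): δ = 148.22°  ·
  (1,3): δ = 106.46°  ·
  (1,4): δ = 50.40°  ✓
  (1,5): δ = 9.31°  ✓
  (1,6): δ = 40.44°  ✓
  (2,3): δ = 138.24°  ·
  (2,4): δ = 82.19°  ·
  (2,5): δ = 41.09°  ✓
  (2,6): δ = 8.66°  ✓
  (3,4): δ = 123.94°  ·
  (3,5): δ = 82.85°  ·
  (3,6): δ = 33.10°  ✓
  (4,5): δ = 138.91°  ·
  (4,6): δ = 89.16°  ·
  (5,6): δ = 130.25°  ·
antipodal pairs: 9

count = 9; pairs: (0,3), (0,4), (0,5), (1,4), (1,5), (1,6), (2,5), (2,6), (3,6)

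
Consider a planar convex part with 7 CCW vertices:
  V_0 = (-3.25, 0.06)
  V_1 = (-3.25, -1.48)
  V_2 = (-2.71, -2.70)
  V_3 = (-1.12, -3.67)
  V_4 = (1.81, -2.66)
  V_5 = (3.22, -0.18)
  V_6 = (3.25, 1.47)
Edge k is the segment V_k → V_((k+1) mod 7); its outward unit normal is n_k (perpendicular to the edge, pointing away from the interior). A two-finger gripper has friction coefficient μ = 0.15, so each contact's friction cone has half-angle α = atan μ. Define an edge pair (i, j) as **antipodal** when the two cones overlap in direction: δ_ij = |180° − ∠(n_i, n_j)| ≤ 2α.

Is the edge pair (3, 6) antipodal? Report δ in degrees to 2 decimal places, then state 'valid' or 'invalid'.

α = atan 0.15 = 8.53°;  2α = 17.06°
edge 3: e_3 = (+2.93, +1.01);  n_3 = (+0.3259, -0.9454)
edge 6: e_6 = (-6.50, -1.41);  n_6 = (-0.2120, +0.9773)
∠(n_3, n_6) = 173.22°
δ = |180° − 173.22°| = 6.78°
6.78° ≤ 2α = 17.06°  →  valid

δ = 6.78°, valid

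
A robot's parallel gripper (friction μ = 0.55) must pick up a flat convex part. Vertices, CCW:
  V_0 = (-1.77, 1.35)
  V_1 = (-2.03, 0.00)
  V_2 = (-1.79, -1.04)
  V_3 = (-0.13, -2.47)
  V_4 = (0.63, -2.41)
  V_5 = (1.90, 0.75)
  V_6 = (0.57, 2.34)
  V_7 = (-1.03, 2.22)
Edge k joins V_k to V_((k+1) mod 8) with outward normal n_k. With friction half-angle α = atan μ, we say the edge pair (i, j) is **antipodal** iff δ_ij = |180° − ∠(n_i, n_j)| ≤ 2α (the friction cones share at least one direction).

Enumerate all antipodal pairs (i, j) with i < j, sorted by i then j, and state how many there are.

α = atan 0.55 = 28.81°;  2α = 57.62°
n_0 = (-0.9820, +0.1891)
n_1 = (-0.9744, -0.2249)
n_2 = (-0.6527, -0.7576)
n_3 = (+0.0787, -0.9969)
n_4 = (+0.9279, -0.3729)
n_5 = (+0.7670, +0.6416)
n_6 = (-0.0748, +0.9972)
n_7 = (-0.7617, +0.6479)
  (0,1): δ = 156.10°  ·
  (0,2): δ = 119.84°  ·
  (0,3): δ = 74.58°  ·
  (0,4): δ = 10.99°  ✓
  (0,5): δ = 50.81°  ✓
  (0,6): δ = 105.19°  ·
  (0,7): δ = 150.52°  ·
  (1,2): δ = 143.74°  ·
  (1,3): δ = 98.48°  ·
  (1,4): δ = 34.89°  ✓
  (1,5): δ = 26.92°  ✓
  (1,6): δ = 81.29°  ·
  (1,7): δ = 126.62°  ·
  (2,3): δ = 134.74°  ·
  (2,4): δ = 71.15°  ·
  (2,5): δ = 9.35°  ✓
  (2,6): δ = 45.03°  ✓
  (2,7): δ = 90.36°  ·
  (3,4): δ = 116.41°  ·
  (3,5): δ = 54.60°  ✓
  (3,6): δ = 0.22°  ✓
  (3,7): δ = 45.10°  ✓
  (4,5): δ = 118.19°  ·
  (4,6): δ = 63.82°  ·
  (4,7): δ = 18.49°  ✓
  (5,6): δ = 125.62°  ·
  (5,7): δ = 80.30°  ·
  (6,7): δ = 134.67°  ·
antipodal pairs: 10

count = 10; pairs: (0,4), (0,5), (1,4), (1,5), (2,5), (2,6), (3,5), (3,6), (3,7), (4,7)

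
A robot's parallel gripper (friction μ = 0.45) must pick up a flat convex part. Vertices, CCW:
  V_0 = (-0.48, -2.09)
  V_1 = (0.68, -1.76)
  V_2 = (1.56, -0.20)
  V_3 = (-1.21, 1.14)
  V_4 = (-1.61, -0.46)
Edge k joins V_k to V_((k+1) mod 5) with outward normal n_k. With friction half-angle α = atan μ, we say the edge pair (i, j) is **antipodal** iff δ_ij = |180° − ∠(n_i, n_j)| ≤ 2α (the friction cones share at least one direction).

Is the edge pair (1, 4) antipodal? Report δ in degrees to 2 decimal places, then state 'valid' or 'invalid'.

α = atan 0.45 = 24.23°;  2α = 48.46°
edge 1: e_1 = (+0.88, +1.56);  n_1 = (+0.8710, -0.4913)
edge 4: e_4 = (+1.13, -1.63);  n_4 = (-0.8218, -0.5697)
∠(n_1, n_4) = 115.84°
δ = |180° − 115.84°| = 64.16°
64.16° > 2α = 48.46°  →  invalid

δ = 64.16°, invalid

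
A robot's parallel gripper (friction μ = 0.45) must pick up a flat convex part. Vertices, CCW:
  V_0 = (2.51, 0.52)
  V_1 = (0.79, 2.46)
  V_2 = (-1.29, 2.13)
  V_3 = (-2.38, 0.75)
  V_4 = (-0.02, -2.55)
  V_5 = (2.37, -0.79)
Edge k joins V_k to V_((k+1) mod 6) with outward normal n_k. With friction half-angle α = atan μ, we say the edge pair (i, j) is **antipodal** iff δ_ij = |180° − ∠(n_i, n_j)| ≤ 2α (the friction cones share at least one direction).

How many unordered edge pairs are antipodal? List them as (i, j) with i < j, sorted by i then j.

α = atan 0.45 = 24.23°;  2α = 48.46°
n_0 = (+0.7483, +0.6634)
n_1 = (-0.1567, +0.9876)
n_2 = (-0.7847, +0.6198)
n_3 = (-0.8134, -0.5817)
n_4 = (+0.5930, -0.8052)
n_5 = (+0.9943, -0.1063)
  (0,1): δ = 122.55°  ·
  (0,2): δ = 79.86°  ·
  (0,3): δ = 5.99°  ✓
  (0,4): δ = 84.81°  ·
  (0,5): δ = 132.34°  ·
  (1,2): δ = 137.32°  ·
  (1,3): δ = 63.44°  ·
  (1,4): δ = 27.35°  ✓
  (1,5): δ = 74.88°  ·
  (2,3): δ = 106.13°  ·
  (2,4): δ = 15.33°  ✓
  (2,5): δ = 32.20°  ✓
  (3,4): δ = 89.20°  ·
  (3,5): δ = 41.67°  ✓
  (4,5): δ = 132.47°  ·
antipodal pairs: 5

count = 5; pairs: (0,3), (1,4), (2,4), (2,5), (3,5)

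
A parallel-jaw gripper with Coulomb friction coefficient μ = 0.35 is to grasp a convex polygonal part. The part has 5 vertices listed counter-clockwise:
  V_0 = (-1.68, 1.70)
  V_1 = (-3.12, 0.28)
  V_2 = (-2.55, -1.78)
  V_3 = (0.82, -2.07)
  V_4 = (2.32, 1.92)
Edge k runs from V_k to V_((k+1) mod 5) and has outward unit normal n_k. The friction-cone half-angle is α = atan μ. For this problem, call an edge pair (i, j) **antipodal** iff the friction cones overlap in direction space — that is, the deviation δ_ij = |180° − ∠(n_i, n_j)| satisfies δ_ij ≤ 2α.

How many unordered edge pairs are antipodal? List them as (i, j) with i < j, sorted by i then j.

count = 3; pairs: (0,3), (1,3), (2,4)

α = atan 0.35 = 19.29°;  2α = 38.58°
n_0 = (-0.7021, +0.7120)
n_1 = (-0.9638, -0.2667)
n_2 = (-0.0857, -0.9963)
n_3 = (+0.9360, -0.3519)
n_4 = (-0.0549, +0.9985)
  (0,1): δ = 119.13°  ·
  (0,2): δ = 49.52°  ·
  (0,3): δ = 24.80°  ✓
  (0,4): δ = 138.55°  ·
  (1,2): δ = 110.39°  ·
  (1,3): δ = 36.07°  ✓
  (1,4): δ = 77.68°  ·
  (2,3): δ = 105.68°  ·
  (2,4): δ = 8.07°  ✓
  (3,4): δ = 66.25°  ·
antipodal pairs: 3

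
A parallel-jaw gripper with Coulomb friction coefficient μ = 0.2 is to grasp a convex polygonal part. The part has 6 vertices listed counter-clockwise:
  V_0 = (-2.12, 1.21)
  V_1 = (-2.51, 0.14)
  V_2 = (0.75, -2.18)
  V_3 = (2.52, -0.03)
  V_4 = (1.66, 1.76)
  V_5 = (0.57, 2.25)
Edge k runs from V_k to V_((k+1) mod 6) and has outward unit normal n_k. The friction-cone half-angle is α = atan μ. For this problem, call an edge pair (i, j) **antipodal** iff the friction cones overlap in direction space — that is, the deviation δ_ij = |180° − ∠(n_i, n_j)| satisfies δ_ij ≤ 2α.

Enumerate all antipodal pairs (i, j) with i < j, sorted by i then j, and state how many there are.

count = 2; pairs: (0,2), (1,4)

α = atan 0.2 = 11.31°;  2α = 22.62°
n_0 = (-0.9395, +0.3424)
n_1 = (-0.5798, -0.8147)
n_2 = (+0.7720, -0.6356)
n_3 = (+0.9014, +0.4331)
n_4 = (+0.4100, +0.9121)
n_5 = (-0.3606, +0.9327)
  (0,1): δ = 105.41°  ·
  (0,2): δ = 19.44°  ✓
  (0,3): δ = 45.69°  ·
  (0,4): δ = 85.82°  ·
  (0,5): δ = 131.16°  ·
  (1,2): δ = 94.03°  ·
  (1,3): δ = 28.90°  ·
  (1,4): δ = 11.23°  ✓
  (1,5): δ = 56.58°  ·
  (2,3): δ = 114.88°  ·
  (2,4): δ = 74.74°  ·
  (2,5): δ = 29.40°  ·
  (3,4): δ = 139.87°  ·
  (3,5): δ = 94.52°  ·
  (4,5): δ = 134.66°  ·
antipodal pairs: 2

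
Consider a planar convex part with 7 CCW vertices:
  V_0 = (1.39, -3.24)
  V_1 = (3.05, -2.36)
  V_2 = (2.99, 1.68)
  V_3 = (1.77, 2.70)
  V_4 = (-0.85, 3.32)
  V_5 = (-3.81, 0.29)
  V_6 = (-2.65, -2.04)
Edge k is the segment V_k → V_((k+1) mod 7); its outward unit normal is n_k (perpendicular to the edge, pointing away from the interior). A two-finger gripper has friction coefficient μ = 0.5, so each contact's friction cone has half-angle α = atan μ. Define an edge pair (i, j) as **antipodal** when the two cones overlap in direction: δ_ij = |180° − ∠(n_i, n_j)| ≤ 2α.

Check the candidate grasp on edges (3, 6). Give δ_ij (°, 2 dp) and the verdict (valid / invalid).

δ = 3.23°, valid

α = atan 0.5 = 26.57°;  2α = 53.13°
edge 3: e_3 = (-2.62, +0.62);  n_3 = (+0.2303, +0.9731)
edge 6: e_6 = (+4.04, -1.20);  n_6 = (-0.2847, -0.9586)
∠(n_3, n_6) = 176.77°
δ = |180° − 176.77°| = 3.23°
3.23° ≤ 2α = 53.13°  →  valid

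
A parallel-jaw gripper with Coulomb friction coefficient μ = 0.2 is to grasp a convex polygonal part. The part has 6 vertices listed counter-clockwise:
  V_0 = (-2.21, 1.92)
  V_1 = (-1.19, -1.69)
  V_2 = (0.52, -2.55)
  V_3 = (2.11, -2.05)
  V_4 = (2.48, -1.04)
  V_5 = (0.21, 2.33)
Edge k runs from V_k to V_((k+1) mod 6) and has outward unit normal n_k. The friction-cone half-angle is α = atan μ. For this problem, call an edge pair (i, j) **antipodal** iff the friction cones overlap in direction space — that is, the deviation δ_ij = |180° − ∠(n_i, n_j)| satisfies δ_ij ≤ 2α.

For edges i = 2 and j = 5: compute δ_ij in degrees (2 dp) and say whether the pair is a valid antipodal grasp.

α = atan 0.2 = 11.31°;  2α = 22.62°
edge 2: e_2 = (+1.59, +0.50);  n_2 = (+0.3000, -0.9539)
edge 5: e_5 = (-2.42, -0.41);  n_5 = (-0.1670, +0.9859)
∠(n_2, n_5) = 172.16°
δ = |180° − 172.16°| = 7.84°
7.84° ≤ 2α = 22.62°  →  valid

δ = 7.84°, valid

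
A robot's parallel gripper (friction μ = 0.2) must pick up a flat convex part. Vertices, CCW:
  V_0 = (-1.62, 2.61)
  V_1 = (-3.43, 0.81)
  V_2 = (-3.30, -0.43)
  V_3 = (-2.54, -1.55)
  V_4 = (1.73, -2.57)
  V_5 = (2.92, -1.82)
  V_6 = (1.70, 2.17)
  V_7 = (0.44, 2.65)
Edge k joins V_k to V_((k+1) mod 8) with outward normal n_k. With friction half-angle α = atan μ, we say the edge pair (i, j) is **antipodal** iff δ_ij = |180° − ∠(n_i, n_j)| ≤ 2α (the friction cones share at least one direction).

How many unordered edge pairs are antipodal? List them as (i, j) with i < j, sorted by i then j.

α = atan 0.2 = 11.31°;  2α = 22.62°
n_0 = (-0.7051, +0.7091)
n_1 = (-0.9945, -0.1043)
n_2 = (-0.8275, -0.5615)
n_3 = (-0.2323, -0.9726)
n_4 = (+0.5332, -0.8460)
n_5 = (+0.9563, +0.2924)
n_6 = (+0.3560, +0.9345)
n_7 = (-0.0194, +0.9998)
  (0,1): δ = 128.86°  ·
  (0,2): δ = 100.68°  ·
  (0,3): δ = 58.28°  ·
  (0,4): δ = 12.62°  ✓
  (0,5): δ = 62.16°  ·
  (0,6): δ = 114.30°  ·
  (0,7): δ = 136.27°  ·
  (1,2): δ = 151.83°  ·
  (1,3): δ = 109.42°  ·
  (1,4): δ = 63.76°  ·
  (1,5): δ = 11.02°  ✓
  (1,6): δ = 63.16°  ·
  (1,7): δ = 85.13°  ·
  (2,3): δ = 137.59°  ·
  (2,4): δ = 91.94°  ·
  (2,5): δ = 17.16°  ✓
  (2,6): δ = 34.99°  ·
  (2,7): δ = 56.95°  ·
  (3,4): δ = 134.34°  ·
  (3,5): δ = 59.56°  ·
  (3,6): δ = 7.42°  ✓
  (3,7): δ = 14.55°  ✓
  (4,5): δ = 105.22°  ·
  (4,6): δ = 53.08°  ·
  (4,7): δ = 31.11°  ·
  (5,6): δ = 127.86°  ·
  (5,7): δ = 105.89°  ·
  (6,7): δ = 158.03°  ·
antipodal pairs: 5

count = 5; pairs: (0,4), (1,5), (2,5), (3,6), (3,7)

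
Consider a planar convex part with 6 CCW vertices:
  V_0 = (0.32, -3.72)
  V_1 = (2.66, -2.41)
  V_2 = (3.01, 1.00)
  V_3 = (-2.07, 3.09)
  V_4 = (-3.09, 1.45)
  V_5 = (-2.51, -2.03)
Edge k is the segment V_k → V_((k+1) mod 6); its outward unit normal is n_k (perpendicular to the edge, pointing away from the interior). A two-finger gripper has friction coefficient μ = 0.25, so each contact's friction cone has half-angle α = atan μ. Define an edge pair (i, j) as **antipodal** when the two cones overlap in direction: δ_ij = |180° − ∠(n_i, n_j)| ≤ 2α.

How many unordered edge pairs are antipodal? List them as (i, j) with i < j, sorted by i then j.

α = atan 0.25 = 14.04°;  2α = 28.07°
n_0 = (+0.4885, -0.8726)
n_1 = (+0.9948, -0.1021)
n_2 = (+0.3805, +0.9248)
n_3 = (-0.8492, +0.5281)
n_4 = (-0.9864, -0.1644)
n_5 = (-0.5127, -0.8586)
  (0,1): δ = 125.10°  ·
  (0,2): δ = 51.60°  ·
  (0,3): δ = 28.88°  ·
  (0,4): δ = 70.22°  ·
  (0,5): δ = 119.91°  ·
  (1,2): δ = 106.50°  ·
  (1,3): δ = 26.02°  ✓
  (1,4): δ = 15.32°  ✓
  (1,5): δ = 65.02°  ·
  (2,3): δ = 99.52°  ·
  (2,4): δ = 58.17°  ·
  (2,5): δ = 8.48°  ✓
  (3,4): δ = 138.66°  ·
  (3,5): δ = 88.96°  ·
  (4,5): δ = 130.31°  ·
antipodal pairs: 3

count = 3; pairs: (1,3), (1,4), (2,5)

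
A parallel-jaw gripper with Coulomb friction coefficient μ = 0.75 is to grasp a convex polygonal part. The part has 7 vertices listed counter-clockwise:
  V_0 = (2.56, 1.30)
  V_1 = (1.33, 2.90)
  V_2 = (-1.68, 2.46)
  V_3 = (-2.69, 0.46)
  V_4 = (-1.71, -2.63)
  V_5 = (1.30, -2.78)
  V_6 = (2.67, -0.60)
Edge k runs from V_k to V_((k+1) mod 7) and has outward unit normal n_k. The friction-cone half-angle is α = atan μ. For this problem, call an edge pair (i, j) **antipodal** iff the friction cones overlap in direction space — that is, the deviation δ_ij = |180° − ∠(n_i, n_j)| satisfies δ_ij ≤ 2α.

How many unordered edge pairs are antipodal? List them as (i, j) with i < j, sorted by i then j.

count = 10; pairs: (0,2), (0,3), (0,4), (1,4), (1,5), (2,4), (2,5), (2,6), (3,5), (3,6)

α = atan 0.75 = 36.87°;  2α = 73.74°
n_0 = (+0.7928, +0.6095)
n_1 = (-0.1446, +0.9895)
n_2 = (-0.8926, +0.4508)
n_3 = (-0.9532, -0.3023)
n_4 = (-0.0498, -0.9988)
n_5 = (+0.8467, -0.5321)
n_6 = (+0.9983, +0.0578)
  (0,1): δ = 119.23°  ·
  (0,2): δ = 64.35°  ✓
  (0,3): δ = 19.95°  ✓
  (0,4): δ = 49.60°  ✓
  (0,5): δ = 110.30°  ·
  (0,6): δ = 145.76°  ·
  (1,2): δ = 125.11°  ·
  (1,3): δ = 80.72°  ·
  (1,4): δ = 11.17°  ✓
  (1,5): δ = 49.54°  ✓
  (1,6): δ = 85.00°  ·
  (2,3): δ = 135.61°  ·
  (2,4): δ = 66.06°  ✓
  (2,5): δ = 5.35°  ✓
  (2,6): δ = 30.11°  ✓
  (3,4): δ = 110.45°  ·
  (3,5): δ = 49.74°  ✓
  (3,6): δ = 14.28°  ✓
  (4,5): δ = 119.29°  ·
  (4,6): δ = 83.83°  ·
  (5,6): δ = 144.54°  ·
antipodal pairs: 10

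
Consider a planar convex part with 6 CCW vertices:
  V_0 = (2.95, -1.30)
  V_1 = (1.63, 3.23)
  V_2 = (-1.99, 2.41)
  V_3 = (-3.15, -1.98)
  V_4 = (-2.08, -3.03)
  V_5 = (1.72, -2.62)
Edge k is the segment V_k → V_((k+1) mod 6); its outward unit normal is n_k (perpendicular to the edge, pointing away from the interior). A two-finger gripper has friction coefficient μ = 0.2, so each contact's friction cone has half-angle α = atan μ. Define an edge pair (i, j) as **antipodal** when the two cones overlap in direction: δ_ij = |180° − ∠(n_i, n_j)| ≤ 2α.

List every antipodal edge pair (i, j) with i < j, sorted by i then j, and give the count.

count = 1; pairs: (1,4)

α = atan 0.2 = 11.31°;  2α = 22.62°
n_0 = (+0.9601, +0.2798)
n_1 = (-0.2209, +0.9753)
n_2 = (-0.9668, +0.2555)
n_3 = (-0.7004, -0.7137)
n_4 = (+0.1073, -0.9942)
n_5 = (+0.7316, -0.6817)
  (0,1): δ = 93.48°  ·
  (0,2): δ = 31.05°  ·
  (0,3): δ = 29.29°  ·
  (0,4): δ = 79.91°  ·
  (0,5): δ = 120.78°  ·
  (1,2): δ = 117.56°  ·
  (1,3): δ = 57.22°  ·
  (1,4): δ = 6.61°  ✓
  (1,5): δ = 34.26°  ·
  (2,3): δ = 119.66°  ·
  (2,4): δ = 69.04°  ·
  (2,5): δ = 28.18°  ·
  (3,4): δ = 129.38°  ·
  (3,5): δ = 88.52°  ·
  (4,5): δ = 139.14°  ·
antipodal pairs: 1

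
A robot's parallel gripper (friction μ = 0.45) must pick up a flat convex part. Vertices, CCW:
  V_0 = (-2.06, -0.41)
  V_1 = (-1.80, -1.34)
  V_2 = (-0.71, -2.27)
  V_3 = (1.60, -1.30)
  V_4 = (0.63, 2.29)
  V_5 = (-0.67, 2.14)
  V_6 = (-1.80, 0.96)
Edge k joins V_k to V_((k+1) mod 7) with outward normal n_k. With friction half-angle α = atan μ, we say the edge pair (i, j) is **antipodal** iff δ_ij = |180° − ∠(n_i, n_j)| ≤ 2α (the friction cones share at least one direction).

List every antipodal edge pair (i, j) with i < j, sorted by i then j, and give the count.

count = 6; pairs: (0,3), (1,3), (1,4), (2,4), (2,5), (3,6)

α = atan 0.45 = 24.23°;  2α = 48.46°
n_0 = (-0.9631, -0.2692)
n_1 = (-0.6491, -0.7607)
n_2 = (+0.3872, -0.9220)
n_3 = (+0.9654, +0.2608)
n_4 = (-0.1146, +0.9934)
n_5 = (-0.7222, +0.6916)
n_6 = (-0.9825, +0.1865)
  (0,1): δ = 146.09°  ·
  (0,2): δ = 82.84°  ·
  (0,3): δ = 0.50°  ✓
  (0,4): δ = 80.96°  ·
  (0,5): δ = 120.62°  ·
  (0,6): δ = 153.63°  ·
  (1,2): δ = 116.75°  ·
  (1,3): δ = 34.41°  ✓
  (1,4): δ = 47.05°  ✓
  (1,5): δ = 86.71°  ·
  (1,6): δ = 119.73°  ·
  (2,3): δ = 97.66°  ·
  (2,4): δ = 16.20°  ✓
  (2,5): δ = 23.46°  ✓
  (2,6): δ = 56.48°  ·
  (3,4): δ = 98.54°  ·
  (3,5): δ = 58.88°  ·
  (3,6): δ = 25.87°  ✓
  (4,5): δ = 140.34°  ·
  (4,6): δ = 107.33°  ·
  (5,6): δ = 146.99°  ·
antipodal pairs: 6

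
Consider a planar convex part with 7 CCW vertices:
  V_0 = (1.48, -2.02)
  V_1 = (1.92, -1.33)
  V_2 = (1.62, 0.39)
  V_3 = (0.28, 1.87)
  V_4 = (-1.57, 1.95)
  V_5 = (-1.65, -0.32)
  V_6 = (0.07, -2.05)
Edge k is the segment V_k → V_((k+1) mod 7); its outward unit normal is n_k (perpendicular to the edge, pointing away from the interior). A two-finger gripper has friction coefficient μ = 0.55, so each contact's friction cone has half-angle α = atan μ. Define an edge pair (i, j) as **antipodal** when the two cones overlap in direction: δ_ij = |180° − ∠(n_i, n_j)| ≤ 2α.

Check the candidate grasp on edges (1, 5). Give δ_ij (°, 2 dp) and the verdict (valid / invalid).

α = atan 0.55 = 28.81°;  2α = 57.62°
edge 1: e_1 = (-0.30, +1.72);  n_1 = (+0.9851, +0.1718)
edge 5: e_5 = (+1.72, -1.73);  n_5 = (-0.7092, -0.7051)
∠(n_1, n_5) = 145.06°
δ = |180° − 145.06°| = 34.94°
34.94° ≤ 2α = 57.62°  →  valid

δ = 34.94°, valid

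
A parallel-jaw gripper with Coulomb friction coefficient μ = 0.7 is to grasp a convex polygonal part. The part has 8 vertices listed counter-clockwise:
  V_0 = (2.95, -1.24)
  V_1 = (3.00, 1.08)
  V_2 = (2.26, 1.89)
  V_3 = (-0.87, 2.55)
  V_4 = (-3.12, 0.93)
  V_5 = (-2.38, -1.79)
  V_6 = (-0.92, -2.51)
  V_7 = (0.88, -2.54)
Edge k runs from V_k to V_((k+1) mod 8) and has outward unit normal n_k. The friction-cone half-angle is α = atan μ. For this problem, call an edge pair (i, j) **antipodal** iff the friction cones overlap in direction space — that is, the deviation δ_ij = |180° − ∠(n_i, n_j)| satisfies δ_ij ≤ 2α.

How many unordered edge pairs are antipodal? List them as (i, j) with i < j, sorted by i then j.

α = atan 0.7 = 34.99°;  2α = 69.98°
n_0 = (+0.9998, -0.0215)
n_1 = (+0.7383, +0.6745)
n_2 = (+0.2063, +0.9785)
n_3 = (-0.5843, +0.8115)
n_4 = (-0.9649, -0.2625)
n_5 = (-0.4423, -0.8969)
n_6 = (-0.0167, -0.9999)
n_7 = (+0.5318, -0.8468)
  (0,1): δ = 136.35°  ·
  (0,2): δ = 100.67°  ·
  (0,3): δ = 53.01°  ✓
  (0,4): δ = 16.45°  ✓
  (0,5): δ = 64.98°  ✓
  (0,6): δ = 90.28°  ·
  (0,7): δ = 123.36°  ·
  (1,2): δ = 144.32°  ·
  (1,3): δ = 96.66°  ·
  (1,4): δ = 27.19°  ✓
  (1,5): δ = 21.34°  ✓
  (1,6): δ = 46.63°  ✓
  (1,7): δ = 79.72°  ·
  (2,3): δ = 132.34°  ·
  (2,4): δ = 62.87°  ✓
  (2,5): δ = 14.34°  ✓
  (2,6): δ = 10.95°  ✓
  (2,7): δ = 44.04°  ✓
  (3,4): δ = 110.53°  ·
  (3,5): δ = 62.00°  ✓
  (3,6): δ = 36.71°  ✓
  (3,7): δ = 3.62°  ✓
  (4,5): δ = 131.47°  ·
  (4,6): δ = 106.17°  ·
  (4,7): δ = 73.09°  ·
  (5,6): δ = 154.70°  ·
  (5,7): δ = 121.62°  ·
  (6,7): δ = 146.92°  ·
antipodal pairs: 13

count = 13; pairs: (0,3), (0,4), (0,5), (1,4), (1,5), (1,6), (2,4), (2,5), (2,6), (2,7), (3,5), (3,6), (3,7)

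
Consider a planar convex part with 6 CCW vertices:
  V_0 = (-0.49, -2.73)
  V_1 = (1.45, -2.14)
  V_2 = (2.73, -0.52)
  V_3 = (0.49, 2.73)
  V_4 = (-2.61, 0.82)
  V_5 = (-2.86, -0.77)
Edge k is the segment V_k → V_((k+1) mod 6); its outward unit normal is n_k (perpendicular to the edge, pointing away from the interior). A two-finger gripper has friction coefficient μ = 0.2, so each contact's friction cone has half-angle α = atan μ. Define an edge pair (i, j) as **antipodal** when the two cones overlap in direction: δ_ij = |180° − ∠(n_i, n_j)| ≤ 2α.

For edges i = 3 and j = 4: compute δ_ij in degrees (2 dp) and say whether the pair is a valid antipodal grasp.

α = atan 0.2 = 11.31°;  2α = 22.62°
edge 3: e_3 = (-3.10, -1.91);  n_3 = (-0.5246, +0.8514)
edge 4: e_4 = (-0.25, -1.59);  n_4 = (-0.9879, +0.1553)
∠(n_3, n_4) = 49.43°
δ = |180° − 49.43°| = 130.57°
130.57° > 2α = 22.62°  →  invalid

δ = 130.57°, invalid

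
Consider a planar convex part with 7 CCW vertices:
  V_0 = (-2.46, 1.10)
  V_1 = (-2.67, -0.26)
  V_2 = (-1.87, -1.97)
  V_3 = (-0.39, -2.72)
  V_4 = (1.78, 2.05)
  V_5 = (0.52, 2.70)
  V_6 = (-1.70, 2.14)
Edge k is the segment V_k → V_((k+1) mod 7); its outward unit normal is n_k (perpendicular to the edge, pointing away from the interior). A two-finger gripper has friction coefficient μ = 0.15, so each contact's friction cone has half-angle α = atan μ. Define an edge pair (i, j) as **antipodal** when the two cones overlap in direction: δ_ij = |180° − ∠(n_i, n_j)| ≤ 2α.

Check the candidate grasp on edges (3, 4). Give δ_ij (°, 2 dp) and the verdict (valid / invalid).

δ = 92.83°, invalid

α = atan 0.15 = 8.53°;  2α = 17.06°
edge 3: e_3 = (+2.17, +4.77);  n_3 = (+0.9102, -0.4141)
edge 4: e_4 = (-1.26, +0.65);  n_4 = (+0.4585, +0.8887)
∠(n_3, n_4) = 87.17°
δ = |180° − 87.17°| = 92.83°
92.83° > 2α = 17.06°  →  invalid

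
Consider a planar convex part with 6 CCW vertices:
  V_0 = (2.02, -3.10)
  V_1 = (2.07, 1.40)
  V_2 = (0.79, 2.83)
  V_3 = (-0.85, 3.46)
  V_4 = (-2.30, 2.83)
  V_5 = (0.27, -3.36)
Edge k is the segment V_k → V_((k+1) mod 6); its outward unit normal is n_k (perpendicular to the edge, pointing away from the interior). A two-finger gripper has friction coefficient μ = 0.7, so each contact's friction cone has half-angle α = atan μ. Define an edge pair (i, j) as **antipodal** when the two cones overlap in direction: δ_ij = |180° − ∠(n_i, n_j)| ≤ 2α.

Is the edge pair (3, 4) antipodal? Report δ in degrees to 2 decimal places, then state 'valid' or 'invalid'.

δ = 90.94°, invalid

α = atan 0.7 = 34.99°;  2α = 69.98°
edge 3: e_3 = (-1.45, -0.63);  n_3 = (-0.3985, +0.9172)
edge 4: e_4 = (+2.57, -6.19);  n_4 = (-0.9236, -0.3834)
∠(n_3, n_4) = 89.06°
δ = |180° − 89.06°| = 90.94°
90.94° > 2α = 69.98°  →  invalid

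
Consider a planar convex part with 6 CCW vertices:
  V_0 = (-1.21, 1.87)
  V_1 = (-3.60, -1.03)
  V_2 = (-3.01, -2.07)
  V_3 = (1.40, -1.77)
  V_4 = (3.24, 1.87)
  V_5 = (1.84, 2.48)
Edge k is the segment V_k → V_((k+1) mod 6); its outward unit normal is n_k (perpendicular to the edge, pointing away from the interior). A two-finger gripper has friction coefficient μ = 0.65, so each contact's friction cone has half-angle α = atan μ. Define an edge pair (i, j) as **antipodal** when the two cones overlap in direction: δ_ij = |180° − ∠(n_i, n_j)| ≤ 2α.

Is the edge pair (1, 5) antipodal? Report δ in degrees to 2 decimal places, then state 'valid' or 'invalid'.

δ = 71.74°, invalid

α = atan 0.65 = 33.02°;  2α = 66.05°
edge 1: e_1 = (+0.59, -1.04);  n_1 = (-0.8698, -0.4934)
edge 5: e_5 = (-3.05, -0.61);  n_5 = (-0.1961, +0.9806)
∠(n_1, n_5) = 108.26°
δ = |180° − 108.26°| = 71.74°
71.74° > 2α = 66.05°  →  invalid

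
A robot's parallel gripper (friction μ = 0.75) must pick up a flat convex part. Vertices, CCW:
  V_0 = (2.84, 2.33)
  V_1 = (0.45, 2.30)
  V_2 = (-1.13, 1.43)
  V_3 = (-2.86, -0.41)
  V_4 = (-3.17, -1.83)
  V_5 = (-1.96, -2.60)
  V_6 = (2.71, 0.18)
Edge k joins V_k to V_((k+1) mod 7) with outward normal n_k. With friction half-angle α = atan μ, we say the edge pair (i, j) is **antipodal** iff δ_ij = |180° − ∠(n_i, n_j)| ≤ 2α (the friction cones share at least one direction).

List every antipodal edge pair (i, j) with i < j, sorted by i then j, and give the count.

α = atan 0.75 = 36.87°;  2α = 73.74°
n_0 = (-0.0126, +0.9999)
n_1 = (-0.4823, +0.8760)
n_2 = (-0.7285, +0.6850)
n_3 = (-0.9770, +0.2133)
n_4 = (-0.5369, -0.8437)
n_5 = (+0.5115, -0.8593)
n_6 = (+0.9982, -0.0604)
  (0,1): δ = 151.88°  ·
  (0,2): δ = 133.95°  ·
  (0,3): δ = 103.03°  ·
  (0,4): δ = 33.19°  ✓
  (0,5): δ = 30.05°  ✓
  (0,6): δ = 85.82°  ·
  (1,2): δ = 162.07°  ·
  (1,3): δ = 131.15°  ·
  (1,4): δ = 61.31°  ✓
  (1,5): δ = 1.93°  ✓
  (1,6): δ = 57.70°  ✓
  (2,3): δ = 149.08°  ·
  (2,4): δ = 79.24°  ·
  (2,5): δ = 16.00°  ✓
  (2,6): δ = 39.77°  ✓
  (3,4): δ = 110.16°  ·
  (3,5): δ = 46.92°  ✓
  (3,6): δ = 8.85°  ✓
  (4,5): δ = 116.76°  ·
  (4,6): δ = 60.99°  ✓
  (5,6): δ = 124.23°  ·
antipodal pairs: 10

count = 10; pairs: (0,4), (0,5), (1,4), (1,5), (1,6), (2,5), (2,6), (3,5), (3,6), (4,6)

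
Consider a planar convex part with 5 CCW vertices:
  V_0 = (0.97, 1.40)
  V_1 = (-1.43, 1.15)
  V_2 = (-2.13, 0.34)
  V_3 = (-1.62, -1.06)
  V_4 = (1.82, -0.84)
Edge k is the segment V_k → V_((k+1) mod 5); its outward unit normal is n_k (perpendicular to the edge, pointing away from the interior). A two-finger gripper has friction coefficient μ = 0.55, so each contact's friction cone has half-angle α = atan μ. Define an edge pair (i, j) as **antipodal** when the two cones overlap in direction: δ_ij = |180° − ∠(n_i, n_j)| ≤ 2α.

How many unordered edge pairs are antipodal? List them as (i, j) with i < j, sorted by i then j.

count = 3; pairs: (0,3), (1,3), (2,4)

α = atan 0.55 = 28.81°;  2α = 57.62°
n_0 = (-0.1036, +0.9946)
n_1 = (-0.7566, +0.6539)
n_2 = (-0.9396, -0.3423)
n_3 = (+0.0638, -0.9980)
n_4 = (+0.9349, +0.3548)
  (0,1): δ = 136.78°  ·
  (0,2): δ = 75.93°  ·
  (0,3): δ = 2.29°  ✓
  (0,4): δ = 104.83°  ·
  (1,2): δ = 119.15°  ·
  (1,3): δ = 45.51°  ✓
  (1,4): δ = 61.61°  ·
  (2,3): δ = 106.36°  ·
  (2,4): δ = 0.76°  ✓
  (3,4): δ = 72.88°  ·
antipodal pairs: 3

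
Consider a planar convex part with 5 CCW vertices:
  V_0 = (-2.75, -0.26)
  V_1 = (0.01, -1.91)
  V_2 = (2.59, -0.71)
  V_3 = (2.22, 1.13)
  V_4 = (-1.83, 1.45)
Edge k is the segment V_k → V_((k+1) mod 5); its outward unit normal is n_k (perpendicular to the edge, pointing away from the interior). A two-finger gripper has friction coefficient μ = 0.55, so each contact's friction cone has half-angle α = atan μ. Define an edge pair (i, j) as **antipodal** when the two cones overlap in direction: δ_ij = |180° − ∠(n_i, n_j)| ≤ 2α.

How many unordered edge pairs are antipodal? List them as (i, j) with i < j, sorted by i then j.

count = 5; pairs: (0,2), (0,3), (1,3), (1,4), (2,4)

α = atan 0.55 = 28.81°;  2α = 57.62°
n_0 = (-0.5131, -0.8583)
n_1 = (+0.4217, -0.9067)
n_2 = (+0.9804, +0.1971)
n_3 = (+0.0788, +0.9969)
n_4 = (-0.8806, +0.4738)
  (0,1): δ = 124.18°  ·
  (0,2): δ = 47.76°  ✓
  (0,3): δ = 26.35°  ✓
  (0,4): δ = 92.59°  ·
  (1,2): δ = 103.57°  ·
  (1,3): δ = 29.46°  ✓
  (1,4): δ = 36.78°  ✓
  (2,3): δ = 105.89°  ·
  (2,4): δ = 39.65°  ✓
  (3,4): δ = 113.76°  ·
antipodal pairs: 5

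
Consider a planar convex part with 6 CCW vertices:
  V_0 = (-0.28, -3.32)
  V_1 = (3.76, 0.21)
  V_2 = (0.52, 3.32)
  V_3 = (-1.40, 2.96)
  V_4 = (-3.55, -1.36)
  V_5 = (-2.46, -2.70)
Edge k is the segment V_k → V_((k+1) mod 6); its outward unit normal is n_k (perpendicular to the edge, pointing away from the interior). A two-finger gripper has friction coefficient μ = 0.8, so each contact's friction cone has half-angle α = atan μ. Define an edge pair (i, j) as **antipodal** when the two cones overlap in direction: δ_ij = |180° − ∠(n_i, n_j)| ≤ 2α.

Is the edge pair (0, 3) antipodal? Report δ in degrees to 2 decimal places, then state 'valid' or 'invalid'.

δ = 22.40°, valid

α = atan 0.8 = 38.66°;  2α = 77.32°
edge 0: e_0 = (+4.04, +3.53);  n_0 = (+0.6580, -0.7530)
edge 3: e_3 = (-2.15, -4.32);  n_3 = (-0.8953, +0.4456)
∠(n_0, n_3) = 157.60°
δ = |180° − 157.60°| = 22.40°
22.40° ≤ 2α = 77.32°  →  valid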